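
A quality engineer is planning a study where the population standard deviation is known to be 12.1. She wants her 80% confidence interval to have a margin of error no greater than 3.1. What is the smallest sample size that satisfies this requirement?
n ≥ 26

For margin E ≤ 3.1:
n ≥ (z* · σ / E)²
n ≥ (1.282 · 12.1 / 3.1)²
n ≥ 25.04

Minimum n = 26 (rounding up)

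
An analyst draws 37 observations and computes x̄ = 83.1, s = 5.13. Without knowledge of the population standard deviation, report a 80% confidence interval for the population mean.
(82.00, 84.20)

t-interval (σ unknown):
df = n - 1 = 36
t* = 1.306 for 80% confidence

Margin of error = t* · s/√n = 1.306 · 5.13/√37 = 1.10

CI: (82.00, 84.20)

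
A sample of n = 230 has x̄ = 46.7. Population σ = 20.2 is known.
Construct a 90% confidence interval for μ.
(44.51, 48.89)

z-interval (σ known):
z* = 1.645 for 90% confidence

Margin of error = z* · σ/√n = 1.645 · 20.2/√230 = 2.19

CI: (46.7 - 2.19, 46.7 + 2.19) = (44.51, 48.89)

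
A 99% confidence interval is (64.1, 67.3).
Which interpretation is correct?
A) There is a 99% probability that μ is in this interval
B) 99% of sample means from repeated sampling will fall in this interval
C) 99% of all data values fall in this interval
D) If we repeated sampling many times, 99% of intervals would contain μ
D

A) Wrong — μ is fixed; the randomness lives in the interval, not in μ.
B) Wrong — coverage applies to intervals containing μ, not to future x̄ values.
C) Wrong — a CI is about the parameter μ, not individual data values.
D) Correct — this is the frequentist long-run coverage interpretation.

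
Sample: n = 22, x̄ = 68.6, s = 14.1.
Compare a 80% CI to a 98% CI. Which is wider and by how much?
98% CI is wider by 7.19

df = 21
80% CI: t* = 1.323, (64.62, 72.58), width = 2 · t* · s/√n = 7.95
98% CI: t* = 2.518, (61.03, 76.17), width = 2 · t* · s/√n = 15.14

The 98% CI is wider by 15.14 - 7.95 = 7.19.
Higher confidence requires a wider interval.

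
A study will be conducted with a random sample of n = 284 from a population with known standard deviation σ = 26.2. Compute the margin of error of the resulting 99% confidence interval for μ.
Margin of error = 4.00

Margin of error = z* · σ/√n
= 2.576 · 26.2/√284
= 2.576 · 26.2/16.8523
= 4.00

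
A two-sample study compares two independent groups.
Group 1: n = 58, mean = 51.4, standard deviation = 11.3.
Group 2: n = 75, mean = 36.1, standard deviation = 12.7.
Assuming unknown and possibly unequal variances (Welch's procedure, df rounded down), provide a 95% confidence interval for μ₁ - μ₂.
(11.17, 19.43)

Difference: x̄₁ - x̄₂ = 15.30
SE = √(s₁²/n₁ + s₂²/n₂) = √(11.3²/58 + 12.7²/75) = 2.0862
df = 128.39 → 128 (Welch–Satterthwaite, rounded down)
t* = 1.979

CI: 15.30 ± 1.979 · 2.0862 = 15.30 ± 4.13 = (11.17, 19.43)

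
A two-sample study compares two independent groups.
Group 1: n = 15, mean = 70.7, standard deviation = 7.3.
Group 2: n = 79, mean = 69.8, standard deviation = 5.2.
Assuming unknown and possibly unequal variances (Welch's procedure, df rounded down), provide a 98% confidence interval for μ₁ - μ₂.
(-4.20, 6.00)

Difference: x̄₁ - x̄₂ = 0.90
SE = √(s₁²/n₁ + s₂²/n₂) = √(7.3²/15 + 5.2²/79) = 1.9736
df = 16.80 → 16 (Welch–Satterthwaite, rounded down)
t* = 2.583

CI: 0.90 ± 2.583 · 1.9736 = 0.90 ± 5.10 = (-4.20, 6.00)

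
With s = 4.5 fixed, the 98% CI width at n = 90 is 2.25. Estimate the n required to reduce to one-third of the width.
n ≈ 810

CI width ∝ 1/√n
To reduce width by factor 3, need √n to grow by 3 → need 3² = 9 times as many samples.

Current: n = 90, width = 2.25
New: n = 810, width ≈ 0.74

Width reduced by factor of 2.25/0.74 = 3.04.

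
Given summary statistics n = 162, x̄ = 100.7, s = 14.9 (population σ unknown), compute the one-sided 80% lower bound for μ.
μ ≥ 99.71

Lower bound (one-sided):
t* = 0.844 (one-sided for 80%)
Lower bound = x̄ - t* · s/√n = 100.7 - 0.844 · 14.9/√162 = 99.71

We are 80% confident that μ ≥ 99.71.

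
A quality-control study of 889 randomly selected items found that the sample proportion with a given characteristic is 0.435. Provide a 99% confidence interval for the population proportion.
(0.392, 0.478)

Proportion CI:
SE = √(p̂(1-p̂)/n) = √(0.435 · 0.565 / 889) = 0.01663

z* = 2.576
Margin = z* · SE = 2.576 · 0.01663 = 0.0428

CI: 0.435 ± 0.0428 = (0.392, 0.478)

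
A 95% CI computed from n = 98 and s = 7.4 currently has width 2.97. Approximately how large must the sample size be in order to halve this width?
n ≈ 392

CI width ∝ 1/√n
To reduce width by factor 2, need √n to grow by 2 → need 2² = 4 times as many samples.

Current: n = 98, width = 2.97
New: n = 392, width ≈ 1.47

Width reduced by factor of 2.97/1.47 = 2.02.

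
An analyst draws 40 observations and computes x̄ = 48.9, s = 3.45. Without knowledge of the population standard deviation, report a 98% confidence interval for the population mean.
(47.58, 50.22)

t-interval (σ unknown):
df = n - 1 = 39
t* = 2.426 for 98% confidence

Margin of error = t* · s/√n = 2.426 · 3.45/√40 = 1.32

CI: (47.58, 50.22)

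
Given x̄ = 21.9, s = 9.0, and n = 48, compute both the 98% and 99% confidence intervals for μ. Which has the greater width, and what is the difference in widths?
99% CI is wider by 0.72

df = 47
98% CI: t* = 2.408, (18.77, 25.03), width = 2 · t* · s/√n = 6.26
99% CI: t* = 2.685, (18.41, 25.39), width = 2 · t* · s/√n = 6.98

The 99% CI is wider by 6.98 - 6.26 = 0.72.
Higher confidence requires a wider interval.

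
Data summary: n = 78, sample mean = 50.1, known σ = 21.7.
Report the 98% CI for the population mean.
(44.38, 55.82)

z-interval (σ known):
z* = 2.326 for 98% confidence

Margin of error = z* · σ/√n = 2.326 · 21.7/√78 = 5.72

CI: (50.1 - 5.72, 50.1 + 5.72) = (44.38, 55.82)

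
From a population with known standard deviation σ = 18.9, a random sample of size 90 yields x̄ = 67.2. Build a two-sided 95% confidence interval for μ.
(63.30, 71.10)

z-interval (σ known):
z* = 1.960 for 95% confidence

Margin of error = z* · σ/√n = 1.960 · 18.9/√90 = 3.90

CI: (67.2 - 3.90, 67.2 + 3.90) = (63.30, 71.10)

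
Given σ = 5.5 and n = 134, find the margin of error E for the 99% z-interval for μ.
Margin of error = 1.22

Margin of error = z* · σ/√n
= 2.576 · 5.5/√134
= 2.576 · 5.5/11.5758
= 1.22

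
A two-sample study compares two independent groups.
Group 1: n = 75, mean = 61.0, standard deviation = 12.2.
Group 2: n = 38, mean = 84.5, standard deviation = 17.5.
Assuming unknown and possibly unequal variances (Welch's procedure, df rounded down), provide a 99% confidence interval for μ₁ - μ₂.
(-31.96, -15.04)

Difference: x̄₁ - x̄₂ = -23.50
SE = √(s₁²/n₁ + s₂²/n₂) = √(12.2²/75 + 17.5²/38) = 3.1692
df = 55.77 → 55 (Welch–Satterthwaite, rounded down)
t* = 2.668

CI: -23.50 ± 2.668 · 3.1692 = -23.50 ± 8.46 = (-31.96, -15.04)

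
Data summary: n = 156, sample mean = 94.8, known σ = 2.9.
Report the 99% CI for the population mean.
(94.20, 95.40)

z-interval (σ known):
z* = 2.576 for 99% confidence

Margin of error = z* · σ/√n = 2.576 · 2.9/√156 = 0.60

CI: (94.8 - 0.60, 94.8 + 0.60) = (94.20, 95.40)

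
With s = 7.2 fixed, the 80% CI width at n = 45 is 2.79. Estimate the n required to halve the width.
n ≈ 180

CI width ∝ 1/√n
To reduce width by factor 2, need √n to grow by 2 → need 2² = 4 times as many samples.

Current: n = 45, width = 2.79
New: n = 180, width ≈ 1.38

Width reduced by factor of 2.79/1.38 = 2.02.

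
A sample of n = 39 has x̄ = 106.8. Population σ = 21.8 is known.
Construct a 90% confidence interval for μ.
(101.06, 112.54)

z-interval (σ known):
z* = 1.645 for 90% confidence

Margin of error = z* · σ/√n = 1.645 · 21.8/√39 = 5.74

CI: (106.8 - 5.74, 106.8 + 5.74) = (101.06, 112.54)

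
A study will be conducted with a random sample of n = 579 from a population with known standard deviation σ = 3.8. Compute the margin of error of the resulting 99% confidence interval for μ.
Margin of error = 0.41

Margin of error = z* · σ/√n
= 2.576 · 3.8/√579
= 2.576 · 3.8/24.0624
= 0.41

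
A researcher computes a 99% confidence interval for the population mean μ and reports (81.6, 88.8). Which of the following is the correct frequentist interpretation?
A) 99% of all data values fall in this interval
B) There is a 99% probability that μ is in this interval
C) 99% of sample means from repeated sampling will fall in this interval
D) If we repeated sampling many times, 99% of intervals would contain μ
D

A) Wrong — a CI is about the parameter μ, not individual data values.
B) Wrong — μ is fixed; the randomness lives in the interval, not in μ.
C) Wrong — coverage applies to intervals containing μ, not to future x̄ values.
D) Correct — this is the frequentist long-run coverage interpretation.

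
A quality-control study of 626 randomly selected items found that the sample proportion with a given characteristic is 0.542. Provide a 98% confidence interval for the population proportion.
(0.496, 0.588)

Proportion CI:
SE = √(p̂(1-p̂)/n) = √(0.542 · 0.458 / 626) = 0.01991

z* = 2.326
Margin = z* · SE = 2.326 · 0.01991 = 0.0463

CI: 0.542 ± 0.0463 = (0.496, 0.588)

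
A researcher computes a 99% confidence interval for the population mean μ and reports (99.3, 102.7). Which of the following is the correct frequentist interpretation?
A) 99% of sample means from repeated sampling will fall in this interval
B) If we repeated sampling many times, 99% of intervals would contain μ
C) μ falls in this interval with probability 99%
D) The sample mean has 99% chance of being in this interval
B

A) Wrong — coverage applies to intervals containing μ, not to future x̄ values.
B) Correct — this is the frequentist long-run coverage interpretation.
C) Wrong — μ is fixed; the randomness lives in the interval, not in μ.
D) Wrong — x̄ is observed and sits in the interval by construction.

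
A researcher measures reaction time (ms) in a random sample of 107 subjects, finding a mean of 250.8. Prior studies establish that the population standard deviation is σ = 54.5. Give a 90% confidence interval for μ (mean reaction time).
(242.13, 259.47)

z-interval (σ known):
z* = 1.645 for 90% confidence

Margin of error = z* · σ/√n = 1.645 · 54.5/√107 = 8.67

CI: (250.8 - 8.67, 250.8 + 8.67) = (242.13, 259.47)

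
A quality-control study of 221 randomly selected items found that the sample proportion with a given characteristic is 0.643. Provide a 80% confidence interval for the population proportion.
(0.602, 0.684)

Proportion CI:
SE = √(p̂(1-p̂)/n) = √(0.643 · 0.357 / 221) = 0.03223

z* = 1.282
Margin = z* · SE = 1.282 · 0.03223 = 0.0413

CI: 0.643 ± 0.0413 = (0.602, 0.684)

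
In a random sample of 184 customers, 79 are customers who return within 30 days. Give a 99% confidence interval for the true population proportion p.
(0.335, 0.523)

Proportion CI:
p̂ = 79/184 = 0.42935
SE = √(p̂(1-p̂)/n) = √(0.42935 · 0.57065 / 184) = 0.03649

z* = 2.576
Margin = z* · SE = 2.576 · 0.03649 = 0.0940

CI: 0.42935 ± 0.0940 = (0.335, 0.523)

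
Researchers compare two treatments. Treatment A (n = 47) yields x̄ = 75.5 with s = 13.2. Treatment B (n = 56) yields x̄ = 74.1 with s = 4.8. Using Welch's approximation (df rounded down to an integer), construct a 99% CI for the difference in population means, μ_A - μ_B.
(-4.01, 6.81)

Difference: x̄₁ - x̄₂ = 1.40
SE = √(s₁²/n₁ + s₂²/n₂) = √(13.2²/47 + 4.8²/56) = 2.0294
df = 56.20 → 56 (Welch–Satterthwaite, rounded down)
t* = 2.667

CI: 1.40 ± 2.667 · 2.0294 = 1.40 ± 5.41 = (-4.01, 6.81)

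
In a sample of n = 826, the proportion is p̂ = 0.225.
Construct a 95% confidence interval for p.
(0.197, 0.253)

Proportion CI:
SE = √(p̂(1-p̂)/n) = √(0.225 · 0.775 / 826) = 0.01453

z* = 1.960
Margin = z* · SE = 1.960 · 0.01453 = 0.0285

CI: 0.225 ± 0.0285 = (0.197, 0.253)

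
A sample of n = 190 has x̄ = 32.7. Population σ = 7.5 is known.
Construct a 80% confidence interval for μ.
(32.00, 33.40)

z-interval (σ known):
z* = 1.282 for 80% confidence

Margin of error = z* · σ/√n = 1.282 · 7.5/√190 = 0.70

CI: (32.7 - 0.70, 32.7 + 0.70) = (32.00, 33.40)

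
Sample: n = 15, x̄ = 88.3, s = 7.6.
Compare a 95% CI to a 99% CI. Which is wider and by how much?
99% CI is wider by 3.26

df = 14
95% CI: t* = 2.145, (84.09, 92.51), width = 2 · t* · s/√n = 8.42
99% CI: t* = 2.977, (82.46, 94.14), width = 2 · t* · s/√n = 11.68

The 99% CI is wider by 11.68 - 8.42 = 3.26.
Higher confidence requires a wider interval.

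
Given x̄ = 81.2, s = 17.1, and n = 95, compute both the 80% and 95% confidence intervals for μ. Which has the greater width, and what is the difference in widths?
95% CI is wider by 2.44

df = 94
80% CI: t* = 1.291, (78.94, 83.46), width = 2 · t* · s/√n = 4.53
95% CI: t* = 1.986, (77.72, 84.68), width = 2 · t* · s/√n = 6.97

The 95% CI is wider by 6.97 - 4.53 = 2.44.
Higher confidence requires a wider interval.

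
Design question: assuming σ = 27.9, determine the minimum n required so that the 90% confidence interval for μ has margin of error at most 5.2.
n ≥ 78

For margin E ≤ 5.2:
n ≥ (z* · σ / E)²
n ≥ (1.645 · 27.9 / 5.2)²
n ≥ 77.90

Minimum n = 78 (rounding up)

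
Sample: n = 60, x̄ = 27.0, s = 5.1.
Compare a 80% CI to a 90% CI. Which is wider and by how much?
90% CI is wider by 0.49

df = 59
80% CI: t* = 1.296, (26.15, 27.85), width = 2 · t* · s/√n = 1.71
90% CI: t* = 1.671, (25.90, 28.10), width = 2 · t* · s/√n = 2.20

The 90% CI is wider by 2.20 - 1.71 = 0.49.
Higher confidence requires a wider interval.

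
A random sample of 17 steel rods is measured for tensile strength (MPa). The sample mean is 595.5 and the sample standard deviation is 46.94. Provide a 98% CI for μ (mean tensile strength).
(566.09, 624.91)

t-interval (σ unknown):
df = n - 1 = 16
t* = 2.583 for 98% confidence

Margin of error = t* · s/√n = 2.583 · 46.94/√17 = 29.41

CI: (566.09, 624.91)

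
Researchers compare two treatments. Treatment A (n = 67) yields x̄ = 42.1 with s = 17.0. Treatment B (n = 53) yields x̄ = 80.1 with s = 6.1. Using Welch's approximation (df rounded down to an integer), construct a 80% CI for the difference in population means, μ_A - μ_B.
(-40.89, -35.11)

Difference: x̄₁ - x̄₂ = -38.00
SE = √(s₁²/n₁ + s₂²/n₂) = √(17.0²/67 + 6.1²/53) = 2.2395
df = 86.33 → 86 (Welch–Satterthwaite, rounded down)
t* = 1.291

CI: -38.00 ± 1.291 · 2.2395 = -38.00 ± 2.89 = (-40.89, -35.11)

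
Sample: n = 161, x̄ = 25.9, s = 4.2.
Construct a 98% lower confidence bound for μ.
μ ≥ 25.21

Lower bound (one-sided):
t* = 2.071 (one-sided for 98%)
Lower bound = x̄ - t* · s/√n = 25.9 - 2.071 · 4.2/√161 = 25.21

We are 98% confident that μ ≥ 25.21.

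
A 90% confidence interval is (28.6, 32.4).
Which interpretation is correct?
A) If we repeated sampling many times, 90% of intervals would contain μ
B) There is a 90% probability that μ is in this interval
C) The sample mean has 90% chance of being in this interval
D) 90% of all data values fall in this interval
A

A) Correct — this is the frequentist long-run coverage interpretation.
B) Wrong — μ is fixed; the randomness lives in the interval, not in μ.
C) Wrong — x̄ is observed and sits in the interval by construction.
D) Wrong — a CI is about the parameter μ, not individual data values.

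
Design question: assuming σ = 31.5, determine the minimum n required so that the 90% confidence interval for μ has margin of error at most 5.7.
n ≥ 83

For margin E ≤ 5.7:
n ≥ (z* · σ / E)²
n ≥ (1.645 · 31.5 / 5.7)²
n ≥ 82.64

Minimum n = 83 (rounding up)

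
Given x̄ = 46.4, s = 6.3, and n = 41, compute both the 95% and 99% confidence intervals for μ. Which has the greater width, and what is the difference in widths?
99% CI is wider by 1.34

df = 40
95% CI: t* = 2.021, (44.41, 48.39), width = 2 · t* · s/√n = 3.98
99% CI: t* = 2.704, (43.74, 49.06), width = 2 · t* · s/√n = 5.32

The 99% CI is wider by 5.32 - 3.98 = 1.34.
Higher confidence requires a wider interval.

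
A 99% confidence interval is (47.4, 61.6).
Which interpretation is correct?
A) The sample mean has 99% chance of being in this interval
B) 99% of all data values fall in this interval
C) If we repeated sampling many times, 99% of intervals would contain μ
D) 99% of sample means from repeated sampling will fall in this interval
C

A) Wrong — x̄ is observed and sits in the interval by construction.
B) Wrong — a CI is about the parameter μ, not individual data values.
C) Correct — this is the frequentist long-run coverage interpretation.
D) Wrong — coverage applies to intervals containing μ, not to future x̄ values.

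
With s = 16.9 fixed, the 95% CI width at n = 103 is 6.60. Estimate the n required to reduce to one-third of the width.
n ≈ 927

CI width ∝ 1/√n
To reduce width by factor 3, need √n to grow by 3 → need 3² = 9 times as many samples.

Current: n = 103, width = 6.60
New: n = 927, width ≈ 2.18

Width reduced by factor of 6.60/2.18 = 3.03.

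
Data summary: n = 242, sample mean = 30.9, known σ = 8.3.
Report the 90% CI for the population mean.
(30.02, 31.78)

z-interval (σ known):
z* = 1.645 for 90% confidence

Margin of error = z* · σ/√n = 1.645 · 8.3/√242 = 0.88

CI: (30.9 - 0.88, 30.9 + 0.88) = (30.02, 31.78)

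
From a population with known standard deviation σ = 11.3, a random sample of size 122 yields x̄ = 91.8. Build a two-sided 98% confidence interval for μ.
(89.42, 94.18)

z-interval (σ known):
z* = 2.326 for 98% confidence

Margin of error = z* · σ/√n = 2.326 · 11.3/√122 = 2.38

CI: (91.8 - 2.38, 91.8 + 2.38) = (89.42, 94.18)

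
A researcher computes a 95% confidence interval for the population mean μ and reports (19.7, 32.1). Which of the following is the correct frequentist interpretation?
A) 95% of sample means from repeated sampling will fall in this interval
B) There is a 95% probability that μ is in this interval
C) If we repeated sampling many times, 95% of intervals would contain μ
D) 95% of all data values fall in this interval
C

A) Wrong — coverage applies to intervals containing μ, not to future x̄ values.
B) Wrong — μ is fixed; the randomness lives in the interval, not in μ.
C) Correct — this is the frequentist long-run coverage interpretation.
D) Wrong — a CI is about the parameter μ, not individual data values.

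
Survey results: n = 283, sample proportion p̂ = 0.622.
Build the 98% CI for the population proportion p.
(0.555, 0.689)

Proportion CI:
SE = √(p̂(1-p̂)/n) = √(0.622 · 0.378 / 283) = 0.02882

z* = 2.326
Margin = z* · SE = 2.326 · 0.02882 = 0.0670

CI: 0.622 ± 0.0670 = (0.555, 0.689)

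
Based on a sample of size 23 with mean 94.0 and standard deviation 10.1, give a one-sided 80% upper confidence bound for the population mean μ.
μ ≤ 95.81

Upper bound (one-sided):
t* = 0.858 (one-sided for 80%)
Upper bound = x̄ + t* · s/√n = 94.0 + 0.858 · 10.1/√23 = 95.81

We are 80% confident that μ ≤ 95.81.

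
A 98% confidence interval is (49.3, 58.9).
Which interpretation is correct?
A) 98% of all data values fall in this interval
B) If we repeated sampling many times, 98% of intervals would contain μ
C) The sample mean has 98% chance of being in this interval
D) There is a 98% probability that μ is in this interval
B

A) Wrong — a CI is about the parameter μ, not individual data values.
B) Correct — this is the frequentist long-run coverage interpretation.
C) Wrong — x̄ is observed and sits in the interval by construction.
D) Wrong — μ is fixed; the randomness lives in the interval, not in μ.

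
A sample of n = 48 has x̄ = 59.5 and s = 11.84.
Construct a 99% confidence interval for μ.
(54.91, 64.09)

t-interval (σ unknown):
df = n - 1 = 47
t* = 2.685 for 99% confidence

Margin of error = t* · s/√n = 2.685 · 11.84/√48 = 4.59

CI: (54.91, 64.09)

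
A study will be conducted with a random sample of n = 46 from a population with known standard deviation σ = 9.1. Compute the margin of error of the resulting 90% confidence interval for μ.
Margin of error = 2.21

Margin of error = z* · σ/√n
= 1.645 · 9.1/√46
= 1.645 · 9.1/6.7823
= 2.21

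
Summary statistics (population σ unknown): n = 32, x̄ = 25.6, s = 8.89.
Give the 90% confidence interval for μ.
(22.93, 28.27)

t-interval (σ unknown):
df = n - 1 = 31
t* = 1.696 for 90% confidence

Margin of error = t* · s/√n = 1.696 · 8.89/√32 = 2.67

CI: (22.93, 28.27)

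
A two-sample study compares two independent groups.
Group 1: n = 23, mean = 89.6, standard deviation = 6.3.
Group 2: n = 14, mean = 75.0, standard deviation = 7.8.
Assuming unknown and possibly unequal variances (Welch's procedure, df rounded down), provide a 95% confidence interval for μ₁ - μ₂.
(9.50, 19.70)

Difference: x̄₁ - x̄₂ = 14.60
SE = √(s₁²/n₁ + s₂²/n₂) = √(6.3²/23 + 7.8²/14) = 2.4640
df = 23.21 → 23 (Welch–Satterthwaite, rounded down)
t* = 2.069

CI: 14.60 ± 2.069 · 2.4640 = 14.60 ± 5.10 = (9.50, 19.70)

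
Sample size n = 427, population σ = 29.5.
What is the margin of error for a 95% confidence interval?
Margin of error = 2.80

Margin of error = z* · σ/√n
= 1.960 · 29.5/√427
= 1.960 · 29.5/20.6640
= 2.80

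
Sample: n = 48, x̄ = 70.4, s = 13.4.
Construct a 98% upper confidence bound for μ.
μ ≤ 74.48

Upper bound (one-sided):
t* = 2.112 (one-sided for 98%)
Upper bound = x̄ + t* · s/√n = 70.4 + 2.112 · 13.4/√48 = 74.48

We are 98% confident that μ ≤ 74.48.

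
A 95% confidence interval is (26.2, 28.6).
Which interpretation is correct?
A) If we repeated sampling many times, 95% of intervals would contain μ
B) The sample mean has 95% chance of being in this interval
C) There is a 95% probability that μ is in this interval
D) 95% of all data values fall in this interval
A

A) Correct — this is the frequentist long-run coverage interpretation.
B) Wrong — x̄ is observed and sits in the interval by construction.
C) Wrong — μ is fixed; the randomness lives in the interval, not in μ.
D) Wrong — a CI is about the parameter μ, not individual data values.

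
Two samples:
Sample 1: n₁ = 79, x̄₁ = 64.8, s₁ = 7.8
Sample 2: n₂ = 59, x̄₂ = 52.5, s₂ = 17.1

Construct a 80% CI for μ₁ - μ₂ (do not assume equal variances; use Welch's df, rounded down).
(9.21, 15.39)

Difference: x̄₁ - x̄₂ = 12.30
SE = √(s₁²/n₁ + s₂²/n₂) = √(7.8²/79 + 17.1²/59) = 2.3930
df = 76.06 → 76 (Welch–Satterthwaite, rounded down)
t* = 1.293

CI: 12.30 ± 1.293 · 2.3930 = 12.30 ± 3.09 = (9.21, 15.39)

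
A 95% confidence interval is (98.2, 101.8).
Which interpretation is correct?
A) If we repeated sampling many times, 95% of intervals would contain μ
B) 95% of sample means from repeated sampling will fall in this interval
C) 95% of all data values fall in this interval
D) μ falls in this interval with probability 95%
A

A) Correct — this is the frequentist long-run coverage interpretation.
B) Wrong — coverage applies to intervals containing μ, not to future x̄ values.
C) Wrong — a CI is about the parameter μ, not individual data values.
D) Wrong — μ is fixed; the randomness lives in the interval, not in μ.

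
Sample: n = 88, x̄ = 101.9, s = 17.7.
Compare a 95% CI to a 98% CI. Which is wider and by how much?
98% CI is wider by 1.44

df = 87
95% CI: t* = 1.988, (98.15, 105.65), width = 2 · t* · s/√n = 7.50
98% CI: t* = 2.370, (97.43, 106.37), width = 2 · t* · s/√n = 8.94

The 98% CI is wider by 8.94 - 7.50 = 1.44.
Higher confidence requires a wider interval.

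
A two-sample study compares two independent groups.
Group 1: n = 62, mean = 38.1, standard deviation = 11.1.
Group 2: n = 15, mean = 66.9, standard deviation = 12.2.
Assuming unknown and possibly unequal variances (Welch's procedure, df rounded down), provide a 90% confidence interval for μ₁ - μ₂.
(-34.77, -22.83)

Difference: x̄₁ - x̄₂ = -28.80
SE = √(s₁²/n₁ + s₂²/n₂) = √(11.1²/62 + 12.2²/15) = 3.4511
df = 19.99 → 19 (Welch–Satterthwaite, rounded down)
t* = 1.729

CI: -28.80 ± 1.729 · 3.4511 = -28.80 ± 5.97 = (-34.77, -22.83)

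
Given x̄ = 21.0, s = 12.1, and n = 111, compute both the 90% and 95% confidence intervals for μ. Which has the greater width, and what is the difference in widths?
95% CI is wider by 0.74

df = 110
90% CI: t* = 1.659, (19.09, 22.91), width = 2 · t* · s/√n = 3.81
95% CI: t* = 1.982, (18.72, 23.28), width = 2 · t* · s/√n = 4.55

The 95% CI is wider by 4.55 - 3.81 = 0.74.
Higher confidence requires a wider interval.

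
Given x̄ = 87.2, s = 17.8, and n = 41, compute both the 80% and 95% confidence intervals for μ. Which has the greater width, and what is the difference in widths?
95% CI is wider by 4.00

df = 40
80% CI: t* = 1.303, (83.58, 90.82), width = 2 · t* · s/√n = 7.24
95% CI: t* = 2.021, (81.58, 92.82), width = 2 · t* · s/√n = 11.24

The 95% CI is wider by 11.24 - 7.24 = 4.00.
Higher confidence requires a wider interval.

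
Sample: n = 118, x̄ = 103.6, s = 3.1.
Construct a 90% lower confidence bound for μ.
μ ≥ 103.23

Lower bound (one-sided):
t* = 1.289 (one-sided for 90%)
Lower bound = x̄ - t* · s/√n = 103.6 - 1.289 · 3.1/√118 = 103.23

We are 90% confident that μ ≥ 103.23.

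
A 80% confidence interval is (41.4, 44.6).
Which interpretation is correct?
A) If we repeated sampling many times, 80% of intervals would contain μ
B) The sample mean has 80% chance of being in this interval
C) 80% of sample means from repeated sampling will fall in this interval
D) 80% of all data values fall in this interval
A

A) Correct — this is the frequentist long-run coverage interpretation.
B) Wrong — x̄ is observed and sits in the interval by construction.
C) Wrong — coverage applies to intervals containing μ, not to future x̄ values.
D) Wrong — a CI is about the parameter μ, not individual data values.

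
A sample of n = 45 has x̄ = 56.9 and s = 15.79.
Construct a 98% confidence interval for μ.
(51.22, 62.58)

t-interval (σ unknown):
df = n - 1 = 44
t* = 2.414 for 98% confidence

Margin of error = t* · s/√n = 2.414 · 15.79/√45 = 5.68

CI: (51.22, 62.58)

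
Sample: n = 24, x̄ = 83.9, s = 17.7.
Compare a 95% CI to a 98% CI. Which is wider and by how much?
98% CI is wider by 3.11

df = 23
95% CI: t* = 2.069, (76.42, 91.38), width = 2 · t* · s/√n = 14.95
98% CI: t* = 2.500, (74.87, 92.93), width = 2 · t* · s/√n = 18.06

The 98% CI is wider by 18.06 - 14.95 = 3.11.
Higher confidence requires a wider interval.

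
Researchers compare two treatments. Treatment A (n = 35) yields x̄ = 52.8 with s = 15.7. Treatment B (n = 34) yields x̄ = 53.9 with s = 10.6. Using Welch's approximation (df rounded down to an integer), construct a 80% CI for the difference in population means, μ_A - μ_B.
(-5.27, 3.07)

Difference: x̄₁ - x̄₂ = -1.10
SE = √(s₁²/n₁ + s₂²/n₂) = √(15.7²/35 + 10.6²/34) = 3.2167
df = 59.82 → 59 (Welch–Satterthwaite, rounded down)
t* = 1.296

CI: -1.10 ± 1.296 · 3.2167 = -1.10 ± 4.17 = (-5.27, 3.07)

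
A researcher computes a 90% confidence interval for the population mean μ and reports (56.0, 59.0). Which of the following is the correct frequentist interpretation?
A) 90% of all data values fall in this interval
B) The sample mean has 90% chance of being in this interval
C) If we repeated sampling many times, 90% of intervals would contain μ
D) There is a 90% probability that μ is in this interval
C

A) Wrong — a CI is about the parameter μ, not individual data values.
B) Wrong — x̄ is observed and sits in the interval by construction.
C) Correct — this is the frequentist long-run coverage interpretation.
D) Wrong — μ is fixed; the randomness lives in the interval, not in μ.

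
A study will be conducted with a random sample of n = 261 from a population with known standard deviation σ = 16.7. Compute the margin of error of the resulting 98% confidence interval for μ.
Margin of error = 2.40

Margin of error = z* · σ/√n
= 2.326 · 16.7/√261
= 2.326 · 16.7/16.1555
= 2.40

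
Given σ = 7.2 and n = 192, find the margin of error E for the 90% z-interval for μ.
Margin of error = 0.85

Margin of error = z* · σ/√n
= 1.645 · 7.2/√192
= 1.645 · 7.2/13.8564
= 0.85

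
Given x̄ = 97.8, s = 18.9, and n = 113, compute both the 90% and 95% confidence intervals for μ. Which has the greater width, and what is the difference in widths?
95% CI is wider by 1.14

df = 112
90% CI: t* = 1.659, (94.85, 100.75), width = 2 · t* · s/√n = 5.90
95% CI: t* = 1.981, (94.28, 101.32), width = 2 · t* · s/√n = 7.04

The 95% CI is wider by 7.04 - 5.90 = 1.14.
Higher confidence requires a wider interval.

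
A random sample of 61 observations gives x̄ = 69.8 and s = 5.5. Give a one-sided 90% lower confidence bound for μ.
μ ≥ 68.89

Lower bound (one-sided):
t* = 1.296 (one-sided for 90%)
Lower bound = x̄ - t* · s/√n = 69.8 - 1.296 · 5.5/√61 = 68.89

We are 90% confident that μ ≥ 68.89.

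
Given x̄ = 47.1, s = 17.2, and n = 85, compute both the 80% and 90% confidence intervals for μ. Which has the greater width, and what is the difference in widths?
90% CI is wider by 1.38

df = 84
80% CI: t* = 1.292, (44.69, 49.51), width = 2 · t* · s/√n = 4.82
90% CI: t* = 1.663, (44.00, 50.20), width = 2 · t* · s/√n = 6.20

The 90% CI is wider by 6.20 - 4.82 = 1.38.
Higher confidence requires a wider interval.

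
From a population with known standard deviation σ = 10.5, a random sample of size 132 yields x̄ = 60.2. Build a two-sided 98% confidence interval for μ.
(58.07, 62.33)

z-interval (σ known):
z* = 2.326 for 98% confidence

Margin of error = z* · σ/√n = 2.326 · 10.5/√132 = 2.13

CI: (60.2 - 2.13, 60.2 + 2.13) = (58.07, 62.33)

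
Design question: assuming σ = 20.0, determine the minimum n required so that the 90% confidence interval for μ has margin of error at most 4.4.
n ≥ 56

For margin E ≤ 4.4:
n ≥ (z* · σ / E)²
n ≥ (1.645 · 20.0 / 4.4)²
n ≥ 55.91

Minimum n = 56 (rounding up)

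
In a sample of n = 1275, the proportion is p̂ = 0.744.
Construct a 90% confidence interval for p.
(0.724, 0.764)

Proportion CI:
SE = √(p̂(1-p̂)/n) = √(0.744 · 0.256 / 1275) = 0.01222

z* = 1.645
Margin = z* · SE = 1.645 · 0.01222 = 0.0201

CI: 0.744 ± 0.0201 = (0.724, 0.764)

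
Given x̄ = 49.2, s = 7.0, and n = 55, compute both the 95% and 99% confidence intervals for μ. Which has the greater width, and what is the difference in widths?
99% CI is wider by 1.26

df = 54
95% CI: t* = 2.005, (47.31, 51.09), width = 2 · t* · s/√n = 3.78
99% CI: t* = 2.670, (46.68, 51.72), width = 2 · t* · s/√n = 5.04

The 99% CI is wider by 5.04 - 3.78 = 1.26.
Higher confidence requires a wider interval.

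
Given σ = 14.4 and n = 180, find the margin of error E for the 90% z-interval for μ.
Margin of error = 1.77

Margin of error = z* · σ/√n
= 1.645 · 14.4/√180
= 1.645 · 14.4/13.4164
= 1.77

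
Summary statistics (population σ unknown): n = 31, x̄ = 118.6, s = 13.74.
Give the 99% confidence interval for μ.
(111.81, 125.39)

t-interval (σ unknown):
df = n - 1 = 30
t* = 2.750 for 99% confidence

Margin of error = t* · s/√n = 2.750 · 13.74/√31 = 6.79

CI: (111.81, 125.39)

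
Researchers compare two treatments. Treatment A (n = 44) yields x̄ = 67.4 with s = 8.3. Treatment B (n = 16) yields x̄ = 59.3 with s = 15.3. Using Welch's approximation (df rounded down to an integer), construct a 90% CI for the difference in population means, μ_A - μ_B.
(1.12, 15.08)

Difference: x̄₁ - x̄₂ = 8.10
SE = √(s₁²/n₁ + s₂²/n₂) = √(8.3²/44 + 15.3²/16) = 4.0245
df = 18.31 → 18 (Welch–Satterthwaite, rounded down)
t* = 1.734

CI: 8.10 ± 1.734 · 4.0245 = 8.10 ± 6.98 = (1.12, 15.08)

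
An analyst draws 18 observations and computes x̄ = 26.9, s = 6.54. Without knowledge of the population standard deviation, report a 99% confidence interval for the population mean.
(22.43, 31.37)

t-interval (σ unknown):
df = n - 1 = 17
t* = 2.898 for 99% confidence

Margin of error = t* · s/√n = 2.898 · 6.54/√18 = 4.47

CI: (22.43, 31.37)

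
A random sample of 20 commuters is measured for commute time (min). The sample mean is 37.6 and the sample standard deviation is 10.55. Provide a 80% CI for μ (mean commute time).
(34.47, 40.73)

t-interval (σ unknown):
df = n - 1 = 19
t* = 1.328 for 80% confidence

Margin of error = t* · s/√n = 1.328 · 10.55/√20 = 3.13

CI: (34.47, 40.73)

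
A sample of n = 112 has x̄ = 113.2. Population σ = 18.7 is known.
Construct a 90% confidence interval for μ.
(110.29, 116.11)

z-interval (σ known):
z* = 1.645 for 90% confidence

Margin of error = z* · σ/√n = 1.645 · 18.7/√112 = 2.91

CI: (113.2 - 2.91, 113.2 + 2.91) = (110.29, 116.11)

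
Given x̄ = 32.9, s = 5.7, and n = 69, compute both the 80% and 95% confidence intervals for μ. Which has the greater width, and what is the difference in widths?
95% CI is wider by 0.96

df = 68
80% CI: t* = 1.294, (32.01, 33.79), width = 2 · t* · s/√n = 1.78
95% CI: t* = 1.995, (31.53, 34.27), width = 2 · t* · s/√n = 2.74

The 95% CI is wider by 2.74 - 1.78 = 0.96.
Higher confidence requires a wider interval.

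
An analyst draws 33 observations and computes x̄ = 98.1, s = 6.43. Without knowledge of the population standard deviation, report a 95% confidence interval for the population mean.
(95.82, 100.38)

t-interval (σ unknown):
df = n - 1 = 32
t* = 2.037 for 95% confidence

Margin of error = t* · s/√n = 2.037 · 6.43/√33 = 2.28

CI: (95.82, 100.38)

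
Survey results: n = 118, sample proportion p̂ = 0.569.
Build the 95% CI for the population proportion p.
(0.480, 0.658)

Proportion CI:
SE = √(p̂(1-p̂)/n) = √(0.569 · 0.431 / 118) = 0.04559

z* = 1.960
Margin = z* · SE = 1.960 · 0.04559 = 0.0894

CI: 0.569 ± 0.0894 = (0.480, 0.658)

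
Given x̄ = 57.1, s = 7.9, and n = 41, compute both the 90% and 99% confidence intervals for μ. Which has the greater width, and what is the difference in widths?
99% CI is wider by 2.51

df = 40
90% CI: t* = 1.684, (55.02, 59.18), width = 2 · t* · s/√n = 4.16
99% CI: t* = 2.704, (53.76, 60.44), width = 2 · t* · s/√n = 6.67

The 99% CI is wider by 6.67 - 4.16 = 2.51.
Higher confidence requires a wider interval.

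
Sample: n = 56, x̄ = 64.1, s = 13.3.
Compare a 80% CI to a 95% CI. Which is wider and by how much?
95% CI is wider by 2.51

df = 55
80% CI: t* = 1.297, (61.79, 66.41), width = 2 · t* · s/√n = 4.61
95% CI: t* = 2.004, (60.54, 67.66), width = 2 · t* · s/√n = 7.12

The 95% CI is wider by 7.12 - 4.61 = 2.51.
Higher confidence requires a wider interval.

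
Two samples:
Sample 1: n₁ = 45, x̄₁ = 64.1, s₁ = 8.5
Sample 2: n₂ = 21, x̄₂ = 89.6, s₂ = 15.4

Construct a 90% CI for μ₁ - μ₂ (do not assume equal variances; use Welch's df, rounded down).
(-31.63, -19.37)

Difference: x̄₁ - x̄₂ = -25.50
SE = √(s₁²/n₁ + s₂²/n₂) = √(8.5²/45 + 15.4²/21) = 3.5915
df = 25.85 → 25 (Welch–Satterthwaite, rounded down)
t* = 1.708

CI: -25.50 ± 1.708 · 3.5915 = -25.50 ± 6.13 = (-31.63, -19.37)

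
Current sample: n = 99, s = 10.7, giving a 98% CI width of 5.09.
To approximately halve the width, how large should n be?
n ≈ 396

CI width ∝ 1/√n
To reduce width by factor 2, need √n to grow by 2 → need 2² = 4 times as many samples.

Current: n = 99, width = 5.09
New: n = 396, width ≈ 2.51

Width reduced by factor of 5.09/2.51 = 2.03.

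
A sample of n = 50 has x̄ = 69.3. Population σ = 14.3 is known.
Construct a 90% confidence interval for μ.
(65.97, 72.63)

z-interval (σ known):
z* = 1.645 for 90% confidence

Margin of error = z* · σ/√n = 1.645 · 14.3/√50 = 3.33

CI: (69.3 - 3.33, 69.3 + 3.33) = (65.97, 72.63)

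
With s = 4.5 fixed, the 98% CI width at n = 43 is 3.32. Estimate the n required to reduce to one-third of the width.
n ≈ 387

CI width ∝ 1/√n
To reduce width by factor 3, need √n to grow by 3 → need 3² = 9 times as many samples.

Current: n = 43, width = 3.32
New: n = 387, width ≈ 1.07

Width reduced by factor of 3.32/1.07 = 3.10.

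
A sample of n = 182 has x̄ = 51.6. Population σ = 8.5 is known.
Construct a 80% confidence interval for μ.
(50.79, 52.41)

z-interval (σ known):
z* = 1.282 for 80% confidence

Margin of error = z* · σ/√n = 1.282 · 8.5/√182 = 0.81

CI: (51.6 - 0.81, 51.6 + 0.81) = (50.79, 52.41)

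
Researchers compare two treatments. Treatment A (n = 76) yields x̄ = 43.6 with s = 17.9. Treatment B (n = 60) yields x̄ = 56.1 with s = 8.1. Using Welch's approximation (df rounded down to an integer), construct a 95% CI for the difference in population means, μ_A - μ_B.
(-17.07, -7.93)

Difference: x̄₁ - x̄₂ = -12.50
SE = √(s₁²/n₁ + s₂²/n₂) = √(17.9²/76 + 8.1²/60) = 2.3042
df = 109.58 → 109 (Welch–Satterthwaite, rounded down)
t* = 1.982

CI: -12.50 ± 1.982 · 2.3042 = -12.50 ± 4.57 = (-17.07, -7.93)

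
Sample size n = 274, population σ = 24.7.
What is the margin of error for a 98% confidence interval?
Margin of error = 3.47

Margin of error = z* · σ/√n
= 2.326 · 24.7/√274
= 2.326 · 24.7/16.5529
= 3.47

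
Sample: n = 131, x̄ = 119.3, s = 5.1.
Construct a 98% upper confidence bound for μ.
μ ≤ 120.22

Upper bound (one-sided):
t* = 2.075 (one-sided for 98%)
Upper bound = x̄ + t* · s/√n = 119.3 + 2.075 · 5.1/√131 = 120.22

We are 98% confident that μ ≤ 120.22.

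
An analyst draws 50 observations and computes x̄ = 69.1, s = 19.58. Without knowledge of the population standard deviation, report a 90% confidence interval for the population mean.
(64.46, 73.74)

t-interval (σ unknown):
df = n - 1 = 49
t* = 1.677 for 90% confidence

Margin of error = t* · s/√n = 1.677 · 19.58/√50 = 4.64

CI: (64.46, 73.74)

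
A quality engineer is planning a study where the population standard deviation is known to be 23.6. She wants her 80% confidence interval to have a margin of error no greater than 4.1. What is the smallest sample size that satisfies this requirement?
n ≥ 55

For margin E ≤ 4.1:
n ≥ (z* · σ / E)²
n ≥ (1.282 · 23.6 / 4.1)²
n ≥ 54.45

Minimum n = 55 (rounding up)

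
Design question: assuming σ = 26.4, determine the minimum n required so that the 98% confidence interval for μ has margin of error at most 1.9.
n ≥ 1045

For margin E ≤ 1.9:
n ≥ (z* · σ / E)²
n ≥ (2.326 · 26.4 / 1.9)²
n ≥ 1044.53

Minimum n = 1045 (rounding up)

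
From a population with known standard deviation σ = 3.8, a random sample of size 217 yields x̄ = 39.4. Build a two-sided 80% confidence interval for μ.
(39.07, 39.73)

z-interval (σ known):
z* = 1.282 for 80% confidence

Margin of error = z* · σ/√n = 1.282 · 3.8/√217 = 0.33

CI: (39.4 - 0.33, 39.4 + 0.33) = (39.07, 39.73)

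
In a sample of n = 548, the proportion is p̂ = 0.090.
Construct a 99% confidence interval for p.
(0.059, 0.121)

Proportion CI:
SE = √(p̂(1-p̂)/n) = √(0.090 · 0.910 / 548) = 0.01223

z* = 2.576
Margin = z* · SE = 2.576 · 0.01223 = 0.0315

CI: 0.090 ± 0.0315 = (0.059, 0.121)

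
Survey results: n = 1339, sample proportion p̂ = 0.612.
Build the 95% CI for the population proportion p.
(0.586, 0.638)

Proportion CI:
SE = √(p̂(1-p̂)/n) = √(0.612 · 0.388 / 1339) = 0.01332

z* = 1.960
Margin = z* · SE = 1.960 · 0.01332 = 0.0261

CI: 0.612 ± 0.0261 = (0.586, 0.638)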